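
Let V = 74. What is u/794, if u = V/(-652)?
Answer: -37/258844 ≈ -0.00014294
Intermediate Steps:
u = -37/326 (u = 74/(-652) = 74*(-1/652) = -37/326 ≈ -0.11350)
u/794 = -37/326/794 = -37/326*1/794 = -37/258844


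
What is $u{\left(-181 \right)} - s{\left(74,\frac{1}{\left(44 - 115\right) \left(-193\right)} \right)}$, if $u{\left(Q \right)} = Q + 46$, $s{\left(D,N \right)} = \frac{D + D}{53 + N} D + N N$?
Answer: $- \frac{11647526836178166}{34092861127085} \approx -341.64$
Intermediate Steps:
$s{\left(D,N \right)} = N^{2} + \frac{2 D^{2}}{53 + N}$ ($s{\left(D,N \right)} = \frac{2 D}{53 + N} D + N^{2} = \frac{2 D^{2}}{53 + N} + N^{2} = N^{2} + \frac{2 D^{2}}{53 + N}$)
$u{\left(Q \right)} = 46 + Q$
$u{\left(-181 \right)} - s{\left(74,\frac{1}{\left(44 - 115\right) \left(-193\right)} \right)} = \left(46 - 181\right) - \frac{\left(\frac{1}{\left(44 - 115\right) \left(-193\right)}\right)^{3} + 2 \cdot 74^{2} + 53 \left(\frac{1}{\left(44 - 115\right) \left(-193\right)}\right)^{2}}{53 + \frac{1}{\left(44 - 115\right) \left(-193\right)}} = -135 - \frac{\left(\frac{1}{44 - 115} \left(- \frac{1}{193}\right)\right)^{3} + 2 \cdot 5476 + 53 \left(\frac{1}{44 - 115} \left(- \frac{1}{193}\right)\right)^{2}}{53 + \frac{1}{44 - 115} \left(- \frac{1}{193}\right)} = -135 - \frac{\left(\frac{1}{-71} \left(- \frac{1}{193}\right)\right)^{3} + 10952 + 53 \left(\frac{1}{-71} \left(- \frac{1}{193}\right)\right)^{2}}{53 + \frac{1}{-71} \left(- \frac{1}{193}\right)} = -135 - \frac{\left(\left(- \frac{1}{71}\right) \left(- \frac{1}{193}\right)\right)^{3} + 10952 + 53 \left(\left(- \frac{1}{71}\right) \left(- \frac{1}{193}\right)\right)^{2}}{53 - - \frac{1}{13703}} = -135 - \frac{\left(\frac{1}{13703}\right)^{3} + 10952 + \frac{53}{187772209}}{53 + \frac{1}{13703}} = -135 - \frac{\frac{1}{2573042579927} + 10952 + 53 \cdot \frac{1}{187772209}}{\frac{726260}{13703}} = -135 - \frac{13703 \left(\frac{1}{2573042579927} + 10952 + \frac{53}{187772209}\right)}{726260} = -135 - \frac{13703}{726260} \cdot \frac{28179962336086764}{2573042579927} = -135 - \frac{7044990584021691}{34092861127085} = - \frac{11647526836178166}{34092861127085}$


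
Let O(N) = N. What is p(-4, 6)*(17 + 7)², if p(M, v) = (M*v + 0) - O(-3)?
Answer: -12096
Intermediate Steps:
p(M, v) = 3 + M*v (p(M, v) = (M*v + 0) - 1*(-3) = M*v + 3 = 3 + M*v)
p(-4, 6)*(17 + 7)² = (3 - 4*6)*(17 + 7)² = (3 - 24)*24² = -21*576 = -12096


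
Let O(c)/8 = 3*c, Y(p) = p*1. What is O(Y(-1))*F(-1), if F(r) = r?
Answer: 24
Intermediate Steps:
Y(p) = p
O(c) = 24*c (O(c) = 8*(3*c) = 24*c)
O(Y(-1))*F(-1) = (24*(-1))*(-1) = -24*(-1) = 24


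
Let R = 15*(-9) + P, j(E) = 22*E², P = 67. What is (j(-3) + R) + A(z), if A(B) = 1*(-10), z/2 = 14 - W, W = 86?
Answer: 120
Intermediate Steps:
z = -144 (z = 2*(14 - 1*86) = 2*(14 - 86) = 2*(-72) = -144)
A(B) = -10
R = -68 (R = 15*(-9) + 67 = -135 + 67 = -68)
(j(-3) + R) + A(z) = (22*(-3)² - 68) - 10 = (22*9 - 68) - 10 = (198 - 68) - 10 = 130 - 10 = 120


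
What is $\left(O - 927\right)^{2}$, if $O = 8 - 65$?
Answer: $968256$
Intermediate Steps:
$O = -57$ ($O = 8 - 65 = -57$)
$\left(O - 927\right)^{2} = \left(-57 - 927\right)^{2} = \left(-984\right)^{2} = 968256$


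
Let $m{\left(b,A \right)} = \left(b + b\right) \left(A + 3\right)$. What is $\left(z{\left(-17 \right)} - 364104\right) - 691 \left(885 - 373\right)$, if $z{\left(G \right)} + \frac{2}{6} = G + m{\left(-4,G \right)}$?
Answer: $- \frac{2153404}{3} \approx -7.178 \cdot 10^{5}$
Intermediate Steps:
$m{\left(b,A \right)} = 2 b \left(3 + A\right)$
$z{\left(G \right)} = - \frac{73}{3} - 7 G$ ($z{\left(G \right)} = - \frac{1}{3} + \left(G + 2 \left(-4\right) \left(3 + G\right)\right) = - \frac{1}{3} - \left(24 + 7 G\right) = - \frac{73}{3} - 7 G$)
$\left(z{\left(-17 \right)} - 364104\right) - 691 \left(885 - 373\right) = \left(\left(- \frac{73}{3} - -119\right) - 364104\right) - 691 \left(885 - 373\right) = \left(\left(- \frac{73}{3} + 119\right) - 364104\right) - 353792 = \left(\frac{284}{3} - 364104\right) - 353792 = - \frac{1092028}{3} - 353792 = - \frac{2153404}{3}$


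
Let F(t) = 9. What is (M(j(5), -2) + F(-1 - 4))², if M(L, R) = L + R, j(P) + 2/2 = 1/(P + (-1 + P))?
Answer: 3025/81 ≈ 37.346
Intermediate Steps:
j(P) = -1 + 1/(-1 + 2*P) (j(P) = -1 + 1/(P + (-1 + P)) = -1 + 1/(-1 + 2*P))
(M(j(5), -2) + F(-1 - 4))² = ((2*(1 - 1*5)/(-1 + 2*5) - 2) + 9)² = ((2*(1 - 5)/(-1 + 10) - 2) + 9)² = ((2*(-4)/9 - 2) + 9)² = ((2*(⅑)*(-4) - 2) + 9)² = ((-8/9 - 2) + 9)² = (-26/9 + 9)² = (55/9)² = 3025/81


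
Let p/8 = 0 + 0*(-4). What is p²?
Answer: 0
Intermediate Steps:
p = 0 (p = 8*(0 + 0*(-4)) = 8*(0 + 0) = 8*0 = 0)
p² = 0² = 0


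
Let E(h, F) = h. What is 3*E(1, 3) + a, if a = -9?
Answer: -6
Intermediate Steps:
3*E(1, 3) + a = 3*1 - 9 = 3 - 9 = -6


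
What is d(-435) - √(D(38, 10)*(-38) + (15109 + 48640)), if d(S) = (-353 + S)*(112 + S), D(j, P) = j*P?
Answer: 254524 - √49309 ≈ 2.5430e+5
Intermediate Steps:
D(j, P) = P*j
d(-435) - √(D(38, 10)*(-38) + (15109 + 48640)) = (-39536 + (-435)² - 241*(-435)) - √((10*38)*(-38) + (15109 + 48640)) = (-39536 + 189225 + 104835) - √(380*(-38) + 63749) = 254524 - √(-14440 + 63749) = 254524 - √49309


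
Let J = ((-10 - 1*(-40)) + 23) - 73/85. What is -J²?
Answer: -19642624/7225 ≈ -2718.7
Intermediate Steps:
J = 4432/85 (J = ((-10 + 40) + 23) - 73*1/85 = (30 + 23) - 73/85 = 53 - 73/85 = 4432/85 ≈ 52.141)
-J² = -(4432/85)² = -1*19642624/7225 = -19642624/7225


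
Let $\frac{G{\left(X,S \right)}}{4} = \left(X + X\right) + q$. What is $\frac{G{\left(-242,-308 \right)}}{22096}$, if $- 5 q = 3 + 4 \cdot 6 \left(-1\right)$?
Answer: $- \frac{2399}{27620} \approx -0.086857$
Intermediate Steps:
$q = \frac{21}{5}$ ($q = - \frac{3 + 4 \cdot 6 \left(-1\right)}{5} = - \frac{3 + 4 \left(-6\right)}{5} = - \frac{3 - 24}{5} = \left(- \frac{1}{5}\right) \left(-21\right) = \frac{21}{5} \approx 4.2$)
$G{\left(X,S \right)} = \frac{84}{5} + 8 X$ ($G{\left(X,S \right)} = 4 \left(\left(X + X\right) + \frac{21}{5}\right) = 4 \left(2 X + \frac{21}{5}\right) = 4 \left(\frac{21}{5} + 2 X\right) = \frac{84}{5} + 8 X$)
$\frac{G{\left(-242,-308 \right)}}{22096} = \frac{\frac{84}{5} + 8 \left(-242\right)}{22096} = \left(\frac{84}{5} - 1936\right) \frac{1}{22096} = \left(- \frac{9596}{5}\right) \frac{1}{22096} = - \frac{2399}{27620}$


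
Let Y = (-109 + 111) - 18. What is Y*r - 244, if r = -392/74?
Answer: -5892/37 ≈ -159.24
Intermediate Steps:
Y = -16 (Y = 2 - 18 = -16)
r = -196/37 (r = -392*1/74 = -196/37 ≈ -5.2973)
Y*r - 244 = -16*(-196/37) - 244 = 3136/37 - 244 = -5892/37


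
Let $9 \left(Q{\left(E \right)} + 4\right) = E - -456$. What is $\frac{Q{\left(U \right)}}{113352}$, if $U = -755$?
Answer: $- \frac{335}{1020168} \approx -0.00032838$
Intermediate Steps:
$Q{\left(E \right)} = \frac{140}{3} + \frac{E}{9}$ ($Q{\left(E \right)} = -4 + \frac{E - -456}{9} = -4 + \frac{E + 456}{9} = -4 + \frac{456 + E}{9} = -4 + \left(\frac{152}{3} + \frac{E}{9}\right) = \frac{140}{3} + \frac{E}{9}$)
$\frac{Q{\left(U \right)}}{113352} = \frac{\frac{140}{3} + \frac{1}{9} \left(-755\right)}{113352} = \left(\frac{140}{3} - \frac{755}{9}\right) \frac{1}{113352} = \left(- \frac{335}{9}\right) \frac{1}{113352} = - \frac{335}{1020168}$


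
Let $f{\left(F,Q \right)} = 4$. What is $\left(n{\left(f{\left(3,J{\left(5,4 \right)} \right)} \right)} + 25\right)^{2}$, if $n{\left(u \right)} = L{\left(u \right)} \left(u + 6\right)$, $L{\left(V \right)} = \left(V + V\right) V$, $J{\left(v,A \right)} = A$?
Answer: $119025$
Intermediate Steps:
$L{\left(V \right)} = 2 V^{2}$ ($L{\left(V \right)} = 2 V V = 2 V^{2}$)
$n{\left(u \right)} = 2 u^{2} \left(6 + u\right)$ ($n{\left(u \right)} = 2 u^{2} \left(u + 6\right) = 2 u^{2} \left(6 + u\right)$)
$\left(n{\left(f{\left(3,J{\left(5,4 \right)} \right)} \right)} + 25\right)^{2} = \left(2 \cdot 4^{2} \left(6 + 4\right) + 25\right)^{2} = \left(2 \cdot 16 \cdot 10 + 25\right)^{2} = \left(320 + 25\right)^{2} = 345^{2} = 119025$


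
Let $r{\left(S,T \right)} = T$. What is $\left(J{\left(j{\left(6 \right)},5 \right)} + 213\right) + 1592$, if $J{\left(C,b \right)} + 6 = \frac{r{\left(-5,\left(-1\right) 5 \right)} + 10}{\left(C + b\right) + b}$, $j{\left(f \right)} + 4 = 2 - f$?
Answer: $\frac{3603}{2} \approx 1801.5$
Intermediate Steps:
$j{\left(f \right)} = -2 - f$ ($j{\left(f \right)} = -4 - \left(-2 + f\right) = -2 - f$)
$J{\left(C,b \right)} = -6 + \frac{5}{C + 2 b}$ ($J{\left(C,b \right)} = -6 + \frac{\left(-1\right) 5 + 10}{\left(C + b\right) + b} = -6 + \frac{-5 + 10}{C + 2 b} = -6 + \frac{5}{C + 2 b}$)
$\left(J{\left(j{\left(6 \right)},5 \right)} + 213\right) + 1592 = \left(\frac{5 - 60 - 6 \left(-2 - 6\right)}{\left(-2 - 6\right) + 2 \cdot 5} + 213\right) + 1592 = \left(\frac{5 - 60 - 6 \left(-2 - 6\right)}{\left(-2 - 6\right) + 10} + 213\right) + 1592 = \left(\frac{5 - 60 - -48}{-8 + 10} + 213\right) + 1592 = \left(\frac{5 - 60 + 48}{2} + 213\right) + 1592 = \left(\frac{1}{2} \left(-7\right) + 213\right) + 1592 = \left(- \frac{7}{2} + 213\right) + 1592 = \frac{419}{2} + 1592 = \frac{3603}{2}$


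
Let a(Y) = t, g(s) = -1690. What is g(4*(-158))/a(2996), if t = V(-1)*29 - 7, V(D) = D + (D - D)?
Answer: 845/18 ≈ 46.944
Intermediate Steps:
V(D) = D (V(D) = D + 0 = D)
t = -36 (t = -1*29 - 7 = -29 - 7 = -36)
a(Y) = -36
g(4*(-158))/a(2996) = -1690/(-36) = -1690*(-1/36) = 845/18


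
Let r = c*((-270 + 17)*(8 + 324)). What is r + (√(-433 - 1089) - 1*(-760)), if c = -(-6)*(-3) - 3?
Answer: 1764676 + I*√1522 ≈ 1.7647e+6 + 39.013*I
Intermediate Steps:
c = -21 (c = -3*6 - 3 = -18 - 3 = -21)
r = 1763916 (r = -21*(-270 + 17)*(8 + 324) = -(-5313)*332 = -21*(-83996) = 1763916)
r + (√(-433 - 1089) - 1*(-760)) = 1763916 + (√(-433 - 1089) - 1*(-760)) = 1763916 + (√(-1522) + 760) = 1763916 + (I*√1522 + 760) = 1763916 + (760 + I*√1522) = 1764676 + I*√1522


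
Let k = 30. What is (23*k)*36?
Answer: 24840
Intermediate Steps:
(23*k)*36 = (23*30)*36 = 690*36 = 24840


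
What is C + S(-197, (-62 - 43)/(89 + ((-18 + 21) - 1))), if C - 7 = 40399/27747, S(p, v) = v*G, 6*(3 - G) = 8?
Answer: 2356489/360711 ≈ 6.5329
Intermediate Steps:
G = 5/3 (G = 3 - ⅙*8 = 3 - 4/3 = 5/3 ≈ 1.6667)
S(p, v) = 5*v/3 (S(p, v) = v*(5/3) = 5*v/3)
C = 234628/27747 (C = 7 + 40399/27747 = 234628/27747 ≈ 8.4560)
C + S(-197, (-62 - 43)/(89 + ((-18 + 21) - 1))) = 234628/27747 + 5*((-62 - 43)/(89 + ((-18 + 21) - 1)))/3 = 234628/27747 + 5*(-105/(89 + (3 - 1)))/3 = 234628/27747 + 5*(-105/(89 + 2))/3 = 234628/27747 + 5*(-105/91)/3 = 234628/27747 + 5*(-105*1/91)/3 = 234628/27747 + (5/3)*(-15/13) = 234628/27747 - 25/13 = 2356489/360711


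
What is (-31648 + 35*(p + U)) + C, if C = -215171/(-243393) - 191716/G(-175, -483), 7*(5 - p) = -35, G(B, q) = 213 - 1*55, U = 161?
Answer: -516763537846/19228047 ≈ -26876.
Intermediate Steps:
G(B, q) = 158 (G(B, q) = 213 - 55 = 158)
p = 10 (p = 5 - ⅐*(-35) = 5 + 5 = 10)
C = -23314167685/19228047 (C = -215171/(-243393) - 191716/158 = -215171*(-1/243393) - 191716*1/158 = 215171/243393 - 95858/79 = -23314167685/19228047 ≈ -1212.5)
(-31648 + 35*(p + U)) + C = (-31648 + 35*(10 + 161)) - 23314167685/19228047 = (-31648 + 35*171) - 23314167685/19228047 = (-31648 + 5985) - 23314167685/19228047 = -25663 - 23314167685/19228047 = -516763537846/19228047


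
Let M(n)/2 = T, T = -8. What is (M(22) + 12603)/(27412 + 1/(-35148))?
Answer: 442407876/963476975 ≈ 0.45918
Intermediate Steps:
M(n) = -16 (M(n) = 2*(-8) = -16)
(M(22) + 12603)/(27412 + 1/(-35148)) = (-16 + 12603)/(27412 + 1/(-35148)) = 12587/(27412 - 1/35148) = 12587/(963476975/35148) = 12587*(35148/963476975) = 442407876/963476975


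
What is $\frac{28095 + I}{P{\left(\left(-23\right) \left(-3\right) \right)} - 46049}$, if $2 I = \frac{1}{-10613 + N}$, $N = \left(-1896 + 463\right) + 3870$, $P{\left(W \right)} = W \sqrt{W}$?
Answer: $- \frac{21155345256511}{34669214297984} - \frac{31699251291 \sqrt{69}}{34669214297984} \approx -0.6178$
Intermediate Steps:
$P{\left(W \right)} = W^{\frac{3}{2}}$
$N = 2437$ ($N = -1433 + 3870 = 2437$)
$I = - \frac{1}{16352}$ ($I = \frac{1}{2 \left(-10613 + 2437\right)} = \frac{1}{2 \left(-8176\right)} = \frac{1}{2} \left(- \frac{1}{8176}\right) = - \frac{1}{16352} \approx -6.1155 \cdot 10^{-5}$)
$\frac{28095 + I}{P{\left(\left(-23\right) \left(-3\right) \right)} - 46049} = \frac{28095 - \frac{1}{16352}}{\left(\left(-23\right) \left(-3\right)\right)^{\frac{3}{2}} - 46049} = \frac{459409439}{16352 \left(69^{\frac{3}{2}} - 46049\right)} = \frac{459409439}{16352 \left(69 \sqrt{69} - 46049\right)} = \frac{459409439}{16352 \left(-46049 + 69 \sqrt{69}\right)}$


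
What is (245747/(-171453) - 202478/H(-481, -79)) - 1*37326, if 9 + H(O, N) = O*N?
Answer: -4192533320798/112301715 ≈ -37333.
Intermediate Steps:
H(O, N) = -9 + N*O (H(O, N) = -9 + O*N = -9 + N*O)
(245747/(-171453) - 202478/H(-481, -79)) - 1*37326 = (245747/(-171453) - 202478/(-9 - 79*(-481))) - 1*37326 = (245747*(-1/171453) - 202478/(-9 + 37999)) - 37326 = (-245747/171453 - 202478/37990) - 37326 = (-245747/171453 - 202478*1/37990) - 37326 = (-245747/171453 - 3491/655) - 37326 = -759506708/112301715 - 37326 = -4192533320798/112301715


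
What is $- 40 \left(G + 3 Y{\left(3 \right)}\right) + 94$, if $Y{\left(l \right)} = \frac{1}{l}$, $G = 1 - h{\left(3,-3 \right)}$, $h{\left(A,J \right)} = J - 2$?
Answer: $-186$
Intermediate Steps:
$h{\left(A,J \right)} = -2 + J$
$G = 6$ ($G = 1 - \left(-2 - 3\right) = 1 - -5 = 1 + 5 = 6$)
$- 40 \left(G + 3 Y{\left(3 \right)}\right) + 94 = - 40 \left(6 + \frac{3}{3}\right) + 94 = - 40 \left(6 + 3 \cdot \frac{1}{3}\right) + 94 = - 40 \left(6 + 1\right) + 94 = \left(-40\right) 7 + 94 = -280 + 94 = -186$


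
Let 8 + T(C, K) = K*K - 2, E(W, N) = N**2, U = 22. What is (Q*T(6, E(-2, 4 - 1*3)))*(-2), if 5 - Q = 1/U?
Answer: 981/11 ≈ 89.182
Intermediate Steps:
T(C, K) = -10 + K**2 (T(C, K) = -8 + (K*K - 2) = -8 + (K**2 - 2) = -8 + (-2 + K**2) = -10 + K**2)
Q = 109/22 (Q = 5 - 1/22 = 109/22 ≈ 4.9545)
(Q*T(6, E(-2, 4 - 1*3)))*(-2) = (109*(-10 + ((4 - 1*3)**2)**2)/22)*(-2) = (109*(-10 + ((4 - 3)**2)**2)/22)*(-2) = (109*(-10 + (1**2)**2)/22)*(-2) = (109*(-10 + 1**2)/22)*(-2) = (109*(-10 + 1)/22)*(-2) = ((109/22)*(-9))*(-2) = -981/22*(-2) = 981/11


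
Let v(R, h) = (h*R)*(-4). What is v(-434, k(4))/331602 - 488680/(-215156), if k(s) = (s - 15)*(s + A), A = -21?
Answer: 89742178/27610743 ≈ 3.2503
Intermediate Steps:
k(s) = (-21 + s)*(-15 + s) (k(s) = (s - 15)*(s - 21) = (-15 + s)*(-21 + s) = (-21 + s)*(-15 + s))
v(R, h) = -4*R*h (v(R, h) = (R*h)*(-4) = -4*R*h)
v(-434, k(4))/331602 - 488680/(-215156) = -4*(-434)*(315 + 4² - 36*4)/331602 - 488680/(-215156) = -4*(-434)*(315 + 16 - 144)*(1/331602) - 488680*(-1/215156) = -4*(-434)*187*(1/331602) + 6430/2831 = 324632*(1/331602) + 6430/2831 = 9548/9753 + 6430/2831 = 89742178/27610743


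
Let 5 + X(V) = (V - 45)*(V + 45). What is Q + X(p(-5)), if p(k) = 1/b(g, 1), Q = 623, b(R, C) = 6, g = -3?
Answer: -50651/36 ≈ -1407.0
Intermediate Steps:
p(k) = ⅙ (p(k) = 1/6 = ⅙)
X(V) = -5 + (-45 + V)*(45 + V) (X(V) = -5 + (V - 45)*(V + 45) = -5 + (-45 + V)*(45 + V))
Q + X(p(-5)) = 623 + (-2030 + (⅙)²) = 623 + (-2030 + 1/36) = 623 - 73079/36 = -50651/36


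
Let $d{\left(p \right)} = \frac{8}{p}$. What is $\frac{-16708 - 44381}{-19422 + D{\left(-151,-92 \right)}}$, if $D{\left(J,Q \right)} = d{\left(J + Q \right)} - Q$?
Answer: $\frac{14844627}{4697198} \approx 3.1603$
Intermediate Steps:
$D{\left(J,Q \right)} = - Q + \frac{8}{J + Q}$ ($D{\left(J,Q \right)} = \frac{8}{J + Q} - Q = - Q + \frac{8}{J + Q}$)
$\frac{-16708 - 44381}{-19422 + D{\left(-151,-92 \right)}} = \frac{-16708 - 44381}{-19422 + \frac{8 - - 92 \left(-151 - 92\right)}{-151 - 92}} = - \frac{61089}{-19422 + \frac{8 - \left(-92\right) \left(-243\right)}{-243}} = - \frac{61089}{-19422 - \frac{8 - 22356}{243}} = - \frac{61089}{-19422 - - \frac{22348}{243}} = - \frac{61089}{-19422 + \frac{22348}{243}} = - \frac{61089}{- \frac{4697198}{243}} = \left(-61089\right) \left(- \frac{243}{4697198}\right) = \frac{14844627}{4697198}$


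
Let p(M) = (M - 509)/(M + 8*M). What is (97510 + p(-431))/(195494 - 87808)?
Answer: 189121115/208856997 ≈ 0.90551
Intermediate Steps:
p(M) = (-509 + M)/(9*M) (p(M) = (-509 + M)/((9*M)) = (-509 + M)*(1/(9*M)) = (-509 + M)/(9*M))
(97510 + p(-431))/(195494 - 87808) = (97510 + (⅑)*(-509 - 431)/(-431))/(195494 - 87808) = (97510 + (⅑)*(-1/431)*(-940))/107686 = (97510 + 940/3879)*(1/107686) = (378242230/3879)*(1/107686) = 189121115/208856997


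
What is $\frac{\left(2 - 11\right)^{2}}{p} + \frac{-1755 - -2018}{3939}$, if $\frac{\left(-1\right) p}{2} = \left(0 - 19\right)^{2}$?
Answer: $- \frac{129173}{2843958} \approx -0.04542$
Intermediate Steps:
$p = -722$ ($p = - 2 \left(0 - 19\right)^{2} = - 2 \left(-19\right)^{2} = \left(-2\right) 361 = -722$)
$\frac{\left(2 - 11\right)^{2}}{p} + \frac{-1755 - -2018}{3939} = \frac{\left(2 - 11\right)^{2}}{-722} + \frac{-1755 - -2018}{3939} = \left(-9\right)^{2} \left(- \frac{1}{722}\right) + \left(-1755 + 2018\right) \frac{1}{3939} = 81 \left(- \frac{1}{722}\right) + 263 \cdot \frac{1}{3939} = - \frac{81}{722} + \frac{263}{3939} = - \frac{129173}{2843958}$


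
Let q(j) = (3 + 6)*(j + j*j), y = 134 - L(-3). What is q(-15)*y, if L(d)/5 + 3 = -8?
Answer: 357210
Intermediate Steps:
L(d) = -55 (L(d) = -15 + 5*(-8) = -15 - 40 = -55)
y = 189 (y = 134 - 1*(-55) = 134 + 55 = 189)
q(j) = 9*j + 9*j**2 (q(j) = 9*(j + j**2) = 9*j + 9*j**2)
q(-15)*y = (9*(-15)*(1 - 15))*189 = (9*(-15)*(-14))*189 = 1890*189 = 357210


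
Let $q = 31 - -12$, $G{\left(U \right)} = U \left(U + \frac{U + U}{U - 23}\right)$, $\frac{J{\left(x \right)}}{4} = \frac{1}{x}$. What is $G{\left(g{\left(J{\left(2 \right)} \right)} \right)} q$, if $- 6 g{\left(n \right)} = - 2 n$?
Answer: $\frac{10492}{603} \approx 17.4$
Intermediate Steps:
$J{\left(x \right)} = \frac{4}{x}$
$g{\left(n \right)} = \frac{n}{3}$ ($g{\left(n \right)} = - \frac{\left(-2\right) n}{6} = \frac{n}{3}$)
$G{\left(U \right)} = U \left(U + \frac{2 U}{-23 + U}\right)$
$q = 43$ ($q = 31 + 12 = 43$)
$G{\left(g{\left(J{\left(2 \right)} \right)} \right)} q = \frac{\left(\frac{4 \cdot \frac{1}{2}}{3}\right)^{2} \left(-21 + \frac{4 \cdot \frac{1}{2}}{3}\right)}{-23 + \frac{4 \cdot \frac{1}{2}}{3}} \cdot 43 = \frac{\left(\frac{1}{3} \cdot 2\right)^{2} \left(-21 + \frac{1}{3} \cdot 2\right)}{-23 + \frac{1}{3} \cdot 2} \cdot 43 = \frac{\left(\frac{2}{3}\right)^{2} \left(-21 + \frac{2}{3}\right)}{-23 + \frac{2}{3}} \cdot 43 = \frac{4}{9} \frac{1}{- \frac{67}{3}} \left(- \frac{61}{3}\right) 43 = \frac{4}{9} \left(- \frac{3}{67}\right) \left(- \frac{61}{3}\right) 43 = \frac{244}{603} \cdot 43 = \frac{10492}{603}$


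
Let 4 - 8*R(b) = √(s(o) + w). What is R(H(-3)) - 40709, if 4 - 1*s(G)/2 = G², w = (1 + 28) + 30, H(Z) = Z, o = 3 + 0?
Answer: -325675/8 ≈ -40709.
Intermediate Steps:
o = 3
w = 59 (w = 29 + 30 = 59)
s(G) = 8 - 2*G²
R(b) = -3/8 (R(b) = ½ - √((8 - 2*3²) + 59)/8 = ½ - √((8 - 2*9) + 59)/8 = ½ - √((8 - 18) + 59)/8 = ½ - √(-10 + 59)/8 = ½ - √49/8 = ½ - ⅛*7 = ½ - 7/8 = -3/8)
R(H(-3)) - 40709 = -3/8 - 40709 = -325675/8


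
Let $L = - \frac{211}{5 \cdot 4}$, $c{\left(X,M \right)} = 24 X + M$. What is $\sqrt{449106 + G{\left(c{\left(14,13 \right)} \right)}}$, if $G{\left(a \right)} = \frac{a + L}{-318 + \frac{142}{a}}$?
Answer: $\frac{\sqrt{5517481185678098}}{110840} \approx 670.15$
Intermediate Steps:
$c{\left(X,M \right)} = M + 24 X$
$L = - \frac{211}{20} \approx -10.55$
$G{\left(a \right)} = \frac{- \frac{211}{20} + a}{-318 + \frac{142}{a}}$ ($G{\left(a \right)} = \frac{a - \frac{211}{20}}{-318 + \frac{142}{a}} = \frac{- \frac{211}{20} + a}{-318 + \frac{142}{a}}$)
$\sqrt{449106 + G{\left(c{\left(14,13 \right)} \right)}} = \sqrt{449106 + \frac{\left(13 + 24 \cdot 14\right) \left(211 - 20 \left(13 + 24 \cdot 14\right)\right)}{40 \left(-71 + 159 \left(13 + 24 \cdot 14\right)\right)}} = \sqrt{449106 + \frac{\left(13 + 336\right) \left(211 - 20 \left(13 + 336\right)\right)}{40 \left(-71 + 159 \left(13 + 336\right)\right)}} = \sqrt{449106 + \frac{1}{40} \cdot 349 \frac{1}{-71 + 159 \cdot 349} \left(211 - 6980\right)} = \sqrt{449106 + \frac{1}{40} \cdot 349 \frac{1}{-71 + 55491} \left(211 - 6980\right)} = \sqrt{449106 + \frac{1}{40} \cdot 349 \cdot \frac{1}{55420} \left(-6769\right)} = \sqrt{449106 - \frac{2362381}{2216800}} = \sqrt{\frac{995575818419}{2216800}} = \frac{\sqrt{5517481185678098}}{110840}$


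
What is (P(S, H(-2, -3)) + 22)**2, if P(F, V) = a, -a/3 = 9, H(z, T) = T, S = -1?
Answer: 25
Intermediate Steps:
a = -27 (a = -3*9 = -27)
P(F, V) = -27
(P(S, H(-2, -3)) + 22)**2 = (-27 + 22)**2 = (-5)**2 = 25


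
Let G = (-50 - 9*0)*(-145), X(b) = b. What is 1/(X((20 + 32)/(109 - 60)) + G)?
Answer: 49/355302 ≈ 0.00013791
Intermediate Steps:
G = 7250 (G = (-50 + 0)*(-145) = -50*(-145) = 7250)
1/(X((20 + 32)/(109 - 60)) + G) = 1/((20 + 32)/(109 - 60) + 7250) = 1/(52/49 + 7250) = 1/(355302/49) = 49/355302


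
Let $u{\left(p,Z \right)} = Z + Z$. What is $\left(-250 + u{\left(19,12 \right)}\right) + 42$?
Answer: $-184$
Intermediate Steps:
$u{\left(p,Z \right)} = 2 Z$
$\left(-250 + u{\left(19,12 \right)}\right) + 42 = \left(-250 + 2 \cdot 12\right) + 42 = \left(-250 + 24\right) + 42 = -226 + 42 = -184$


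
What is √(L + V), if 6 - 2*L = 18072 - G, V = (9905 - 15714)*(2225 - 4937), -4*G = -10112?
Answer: √15746239 ≈ 3968.2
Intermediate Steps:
G = 2528 (G = -¼*(-10112) = 2528)
V = 15754008 (V = -5809*(-2712) = 15754008)
L = -7769 (L = 3 - (18072 - 1*2528)/2 = 3 - (18072 - 2528)/2 = 3 - ½*15544 = 3 - 7772 = -7769)
√(L + V) = √(-7769 + 15754008) = √15746239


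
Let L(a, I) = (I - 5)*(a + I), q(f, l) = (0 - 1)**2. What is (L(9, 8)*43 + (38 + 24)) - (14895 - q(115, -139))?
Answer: -12639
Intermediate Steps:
q(f, l) = 1 (q(f, l) = (-1)**2 = 1)
L(a, I) = (-5 + I)*(I + a)
(L(9, 8)*43 + (38 + 24)) - (14895 - q(115, -139)) = ((8**2 - 5*8 - 5*9 + 8*9)*43 + (38 + 24)) - (14895 - 1*1) = ((64 - 40 - 45 + 72)*43 + 62) - (14895 - 1) = (51*43 + 62) - 1*14894 = (2193 + 62) - 14894 = 2255 - 14894 = -12639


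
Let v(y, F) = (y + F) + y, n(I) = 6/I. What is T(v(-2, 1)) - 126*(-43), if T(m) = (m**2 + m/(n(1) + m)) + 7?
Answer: 5433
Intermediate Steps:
v(y, F) = F + 2*y (v(y, F) = (F + y) + y = F + 2*y)
T(m) = 7 + m**2 + m/(6 + m) (T(m) = (m**2 + m/(6/1 + m)) + 7 = (m**2 + m/(6*1 + m)) + 7 = (m**2 + m/(6 + m)) + 7 = 7 + m**2 + m/(6 + m))
T(v(-2, 1)) - 126*(-43) = (42 + (1 + 2*(-2))**3 + 6*(1 + 2*(-2))**2 + 8*(1 + 2*(-2)))/(6 + (1 + 2*(-2))) - 126*(-43) = (42 + (1 - 4)**3 + 6*(1 - 4)**2 + 8*(1 - 4))/(6 + (1 - 4)) + 5418 = (42 + (-3)**3 + 6*(-3)**2 + 8*(-3))/(6 - 3) + 5418 = (42 - 27 + 6*9 - 24)/3 + 5418 = (42 - 27 + 54 - 24)/3 + 5418 = (1/3)*45 + 5418 = 15 + 5418 = 5433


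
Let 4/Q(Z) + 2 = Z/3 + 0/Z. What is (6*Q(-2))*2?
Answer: -18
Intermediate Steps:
Q(Z) = 4/(-2 + Z/3) (Q(Z) = 4/(-2 + (Z/3 + 0/Z)) = 4/(-2 + (Z*(1/3) + 0)) = 4/(-2 + (Z/3 + 0)) = 4/(-2 + Z/3))
(6*Q(-2))*2 = (6*(12/(-6 - 2)))*2 = (6*(12/(-8)))*2 = (6*(12*(-1/8)))*2 = (6*(-3/2))*2 = -9*2 = -18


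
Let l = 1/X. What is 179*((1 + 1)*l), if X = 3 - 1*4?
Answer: -358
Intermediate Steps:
X = -1 (X = 3 - 4 = -1)
l = -1 (l = 1/(-1) = -1)
179*((1 + 1)*l) = 179*((1 + 1)*(-1)) = 179*(2*(-1)) = 179*(-2) = -358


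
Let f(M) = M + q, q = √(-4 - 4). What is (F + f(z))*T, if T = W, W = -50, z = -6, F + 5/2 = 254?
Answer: -12275 - 100*I*√2 ≈ -12275.0 - 141.42*I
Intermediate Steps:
F = 503/2 (F = -5/2 + 254 = 503/2 ≈ 251.50)
q = 2*I*√2 (q = √(-8) = 2*I*√2 ≈ 2.8284*I)
f(M) = M + 2*I*√2
T = -50
(F + f(z))*T = (503/2 + (-6 + 2*I*√2))*(-50) = (491/2 + 2*I*√2)*(-50) = -12275 - 100*I*√2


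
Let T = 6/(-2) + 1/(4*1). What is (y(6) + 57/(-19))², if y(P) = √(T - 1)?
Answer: (6 - I*√15)²/4 ≈ 5.25 - 11.619*I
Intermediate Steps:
T = -11/4 (T = 6*(-½) + (¼)*1 = -3 + ¼ = -11/4 ≈ -2.7500)
y(P) = I*√15/2 (y(P) = √(-11/4 - 1) = √(-15/4) = I*√15/2)
(y(6) + 57/(-19))² = (I*√15/2 + 57/(-19))² = (I*√15/2 + 57*(-1/19))² = (I*√15/2 - 3)² = (-3 + I*√15/2)²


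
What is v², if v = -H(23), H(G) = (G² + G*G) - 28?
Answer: 1060900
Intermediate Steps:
H(G) = -28 + 2*G² (H(G) = (G² + G²) - 28 = 2*G² - 28 = -28 + 2*G²)
v = -1030 (v = -(-28 + 2*23²) = -(-28 + 2*529) = -(-28 + 1058) = -1*1030 = -1030)
v² = (-1030)² = 1060900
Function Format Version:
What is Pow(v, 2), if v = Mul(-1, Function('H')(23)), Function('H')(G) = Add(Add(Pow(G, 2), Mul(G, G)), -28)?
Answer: 1060900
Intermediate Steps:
Function('H')(G) = Add(-28, Mul(2, Pow(G, 2))) (Function('H')(G) = Add(Add(Pow(G, 2), Pow(G, 2)), -28) = Add(Mul(2, Pow(G, 2)), -28) = Add(-28, Mul(2, Pow(G, 2))))
v = -1030 (v = Mul(-1, Add(-28, Mul(2, Pow(23, 2)))) = Mul(-1, Add(-28, Mul(2, 529))) = Mul(-1, Add(-28, 1058)) = Mul(-1, 1030) = -1030)
Pow(v, 2) = Pow(-1030, 2) = 1060900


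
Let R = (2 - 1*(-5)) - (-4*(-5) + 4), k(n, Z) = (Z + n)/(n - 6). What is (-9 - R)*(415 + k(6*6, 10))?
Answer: 49984/15 ≈ 3332.3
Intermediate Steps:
k(n, Z) = (Z + n)/(-6 + n)
R = -17 (R = (2 + 5) - (20 + 4) = 7 - 1*24 = 7 - 24 = -17)
(-9 - R)*(415 + k(6*6, 10)) = (-9 - 1*(-17))*(415 + (10 + 6*6)/(-6 + 6*6)) = (-9 + 17)*(415 + (10 + 36)/(-6 + 36)) = 8*(415 + 46/30) = 8*(415 + (1/30)*46) = 8*(415 + 23/15) = 8*(6248/15) = 49984/15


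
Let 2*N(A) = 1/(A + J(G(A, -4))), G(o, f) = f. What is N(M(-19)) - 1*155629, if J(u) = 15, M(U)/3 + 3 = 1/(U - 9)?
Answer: -25678771/165 ≈ -1.5563e+5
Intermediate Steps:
M(U) = -9 + 3/(-9 + U) (M(U) = -9 + 3/(U - 9) = -9 + 3/(-9 + U))
N(A) = 1/(2*(15 + A)) (N(A) = 1/(2*(A + 15)) = 1/(2*(15 + A)))
N(M(-19)) - 1*155629 = 1/(2*(15 + 3*(28 - 3*(-19))/(-9 - 19))) - 1*155629 = 1/(2*(15 + 3*(28 + 57)/(-28))) - 155629 = 1/(2*(15 + 3*(-1/28)*85)) - 155629 = 1/(2*(15 - 255/28)) - 155629 = 1/(2*(165/28)) - 155629 = (½)*(28/165) - 155629 = 14/165 - 155629 = -25678771/165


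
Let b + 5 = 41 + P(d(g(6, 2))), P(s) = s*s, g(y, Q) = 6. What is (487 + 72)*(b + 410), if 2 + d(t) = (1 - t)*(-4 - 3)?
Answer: 858065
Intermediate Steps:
d(t) = -9 + 7*t (d(t) = -2 + (1 - t)*(-4 - 3) = -2 + (1 - t)*(-7) = -2 + (-7 + 7*t) = -9 + 7*t)
P(s) = s²
b = 1125 (b = -5 + (41 + (-9 + 7*6)²) = -5 + (41 + (-9 + 42)²) = -5 + (41 + 33²) = -5 + (41 + 1089) = -5 + 1130 = 1125)
(487 + 72)*(b + 410) = (487 + 72)*(1125 + 410) = 559*1535 = 858065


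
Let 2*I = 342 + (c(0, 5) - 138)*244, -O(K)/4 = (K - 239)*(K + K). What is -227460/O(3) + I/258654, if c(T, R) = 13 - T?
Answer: -2454951929/61042344 ≈ -40.217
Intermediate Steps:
O(K) = -8*K*(-239 + K) (O(K) = -4*(K - 239)*(K + K) = -4*(-239 + K)*2*K = -8*K*(-239 + K))
I = -15079 (I = (342 + ((13 - 1*0) - 138)*244)/2 = (342 + ((13 + 0) - 138)*244)/2 = (342 + (13 - 138)*244)/2 = (342 - 125*244)/2 = (342 - 30500)/2 = (½)*(-30158) = -15079)
-227460/O(3) + I/258654 = -227460*1/(24*(239 - 1*3)) - 15079/258654 = -227460*1/(24*(239 - 3)) - 15079*1/258654 = -227460/(8*3*236) - 15079/258654 = -227460/5664 - 15079/258654 = -227460*1/5664 - 15079/258654 = -18955/472 - 15079/258654 = -2454951929/61042344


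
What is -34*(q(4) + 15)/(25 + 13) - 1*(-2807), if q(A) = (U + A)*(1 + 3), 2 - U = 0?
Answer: 52670/19 ≈ 2772.1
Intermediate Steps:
U = 2 (U = 2 - 1*0 = 2 + 0 = 2)
q(A) = 8 + 4*A (q(A) = (2 + A)*(1 + 3) = (2 + A)*4 = 8 + 4*A)
-34*(q(4) + 15)/(25 + 13) - 1*(-2807) = -34*((8 + 4*4) + 15)/(25 + 13) - 1*(-2807) = -34*((8 + 16) + 15)/38 + 2807 = -34*(24 + 15)/38 + 2807 = -1326/38 + 2807 = -34*39/38 + 2807 = -663/19 + 2807 = 52670/19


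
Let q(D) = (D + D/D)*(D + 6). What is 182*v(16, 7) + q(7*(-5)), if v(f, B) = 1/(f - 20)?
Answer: 1881/2 ≈ 940.50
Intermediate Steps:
v(f, B) = 1/(-20 + f)
q(D) = (1 + D)*(6 + D) (q(D) = (D + 1)*(6 + D) = (1 + D)*(6 + D))
182*v(16, 7) + q(7*(-5)) = 182/(-20 + 16) + (6 + (7*(-5))² + 7*(7*(-5))) = 182/(-4) + (6 + (-35)² + 7*(-35)) = 182*(-¼) + (6 + 1225 - 245) = -91/2 + 986 = 1881/2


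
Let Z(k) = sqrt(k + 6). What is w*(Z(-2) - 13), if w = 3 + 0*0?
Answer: -33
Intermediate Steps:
Z(k) = sqrt(6 + k)
w = 3 (w = 3 + 0 = 3)
w*(Z(-2) - 13) = 3*(sqrt(6 - 2) - 13) = 3*(sqrt(4) - 13) = 3*(2 - 13) = 3*(-11) = -33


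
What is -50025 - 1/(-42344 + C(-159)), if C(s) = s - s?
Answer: -2118258599/42344 ≈ -50025.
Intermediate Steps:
C(s) = 0
-50025 - 1/(-42344 + C(-159)) = -50025 - 1/(-42344 + 0) = -50025 - 1/(-42344) = -50025 - 1*(-1/42344) = -50025 + 1/42344 = -2118258599/42344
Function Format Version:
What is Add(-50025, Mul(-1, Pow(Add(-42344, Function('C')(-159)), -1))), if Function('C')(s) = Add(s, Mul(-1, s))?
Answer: Rational(-2118258599, 42344) ≈ -50025.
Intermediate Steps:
Function('C')(s) = 0
Add(-50025, Mul(-1, Pow(Add(-42344, Function('C')(-159)), -1))) = Add(-50025, Mul(-1, Pow(Add(-42344, 0), -1))) = Add(-50025, Mul(-1, Pow(-42344, -1))) = Add(-50025, Mul(-1, Rational(-1, 42344))) = Add(-50025, Rational(1, 42344)) = Rational(-2118258599, 42344)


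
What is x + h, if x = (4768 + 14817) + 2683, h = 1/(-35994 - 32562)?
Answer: 1526605007/68556 ≈ 22268.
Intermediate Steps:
h = -1/68556 (h = 1/(-68556) = -1/68556 ≈ -1.4587e-5)
x = 22268 (x = 19585 + 2683 = 22268)
x + h = 22268 - 1/68556 = 1526605007/68556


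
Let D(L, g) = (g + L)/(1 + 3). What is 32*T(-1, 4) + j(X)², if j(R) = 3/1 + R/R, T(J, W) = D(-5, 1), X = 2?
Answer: -16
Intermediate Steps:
D(L, g) = L/4 + g/4 (D(L, g) = (L + g)/4 = (L + g)*(¼) = L/4 + g/4)
T(J, W) = -1 (T(J, W) = (¼)*(-5) + (¼)*1 = -5/4 + ¼ = -1)
j(R) = 4 (j(R) = 3*1 + 1 = 3 + 1 = 4)
32*T(-1, 4) + j(X)² = 32*(-1) + 4² = -32 + 16 = -16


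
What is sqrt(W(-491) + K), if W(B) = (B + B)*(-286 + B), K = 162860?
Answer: sqrt(925874) ≈ 962.22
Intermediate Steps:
W(B) = 2*B*(-286 + B) (W(B) = (2*B)*(-286 + B) = 2*B*(-286 + B))
sqrt(W(-491) + K) = sqrt(2*(-491)*(-286 - 491) + 162860) = sqrt(2*(-491)*(-777) + 162860) = sqrt(763014 + 162860) = sqrt(925874)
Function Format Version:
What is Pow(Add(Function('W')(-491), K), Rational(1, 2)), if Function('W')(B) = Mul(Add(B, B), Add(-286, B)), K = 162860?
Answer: Pow(925874, Rational(1, 2)) ≈ 962.22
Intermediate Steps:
Function('W')(B) = Mul(2, B, Add(-286, B)) (Function('W')(B) = Mul(Mul(2, B), Add(-286, B)) = Mul(2, B, Add(-286, B)))
Pow(Add(Function('W')(-491), K), Rational(1, 2)) = Pow(Add(Mul(2, -491, Add(-286, -491)), 162860), Rational(1, 2)) = Pow(Add(Mul(2, -491, -777), 162860), Rational(1, 2)) = Pow(Add(763014, 162860), Rational(1, 2)) = Pow(925874, Rational(1, 2))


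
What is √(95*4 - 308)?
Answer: 6*√2 ≈ 8.4853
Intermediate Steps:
√(95*4 - 308) = √(380 - 308) = √72 = 6*√2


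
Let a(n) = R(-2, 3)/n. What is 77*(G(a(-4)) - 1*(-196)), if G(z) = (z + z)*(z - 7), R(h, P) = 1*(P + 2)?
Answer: 133441/8 ≈ 16680.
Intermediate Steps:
R(h, P) = 2 + P (R(h, P) = 1*(2 + P) = 2 + P)
a(n) = 5/n (a(n) = (2 + 3)/n = 5/n)
G(z) = 2*z*(-7 + z) (G(z) = (2*z)*(-7 + z) = 2*z*(-7 + z))
77*(G(a(-4)) - 1*(-196)) = 77*(2*(5/(-4))*(-7 + 5/(-4)) - 1*(-196)) = 77*(2*(5*(-¼))*(-7 + 5*(-¼)) + 196) = 77*(2*(-5/4)*(-7 - 5/4) + 196) = 77*(2*(-5/4)*(-33/4) + 196) = 77*(165/8 + 196) = 77*(1733/8) = 133441/8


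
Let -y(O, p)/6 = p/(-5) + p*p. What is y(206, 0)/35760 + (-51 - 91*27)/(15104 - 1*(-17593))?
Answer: -836/10899 ≈ -0.076704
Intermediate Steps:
y(O, p) = -6*p**2 + 6*p/5 (y(O, p) = -6*(p/(-5) + p*p) = -6*(p*(-1/5) + p**2) = -6*(-p/5 + p**2) = -6*(p**2 - p/5) = -6*p**2 + 6*p/5)
y(206, 0)/35760 + (-51 - 91*27)/(15104 - 1*(-17593)) = ((6/5)*0*(1 - 5*0))/35760 + (-51 - 91*27)/(15104 - 1*(-17593)) = ((6/5)*0*(1 + 0))*(1/35760) + (-51 - 2457)/(15104 + 17593) = ((6/5)*0*1)*(1/35760) - 2508/32697 = 0*(1/35760) - 2508*1/32697 = 0 - 836/10899 = -836/10899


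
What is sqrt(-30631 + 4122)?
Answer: 7*I*sqrt(541) ≈ 162.82*I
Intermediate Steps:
sqrt(-30631 + 4122) = sqrt(-26509) = 7*I*sqrt(541)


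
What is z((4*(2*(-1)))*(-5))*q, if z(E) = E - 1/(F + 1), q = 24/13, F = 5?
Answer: 956/13 ≈ 73.538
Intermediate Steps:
q = 24/13 (q = 24*(1/13) = 24/13 ≈ 1.8462)
z(E) = -⅙ + E (z(E) = E - 1/(5 + 1) = E - 1/6 = E - 1*⅙ = E - ⅙ = -⅙ + E)
z((4*(2*(-1)))*(-5))*q = (-⅙ + (4*(2*(-1)))*(-5))*(24/13) = (-⅙ + (4*(-2))*(-5))*(24/13) = (-⅙ - 8*(-5))*(24/13) = (-⅙ + 40)*(24/13) = (239/6)*(24/13) = 956/13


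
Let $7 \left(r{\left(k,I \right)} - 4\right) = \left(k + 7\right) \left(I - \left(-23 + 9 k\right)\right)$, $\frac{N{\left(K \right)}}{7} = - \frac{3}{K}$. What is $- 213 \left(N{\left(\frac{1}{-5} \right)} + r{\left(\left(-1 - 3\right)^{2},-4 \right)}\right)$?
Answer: $\frac{449856}{7} \approx 64265.0$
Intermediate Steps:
$N{\left(K \right)} = - \frac{21}{K}$ ($N{\left(K \right)} = 7 \left(- \frac{3}{K}\right) = - \frac{21}{K}$)
$r{\left(k,I \right)} = 4 + \frac{\left(7 + k\right) \left(23 + I - 9 k\right)}{7}$ ($r{\left(k,I \right)} = 4 + \frac{\left(k + 7\right) \left(I - \left(-23 + 9 k\right)\right)}{7} = 4 + \frac{\left(7 + k\right) \left(I - \left(-23 + 9 k\right)\right)}{7} = 4 + \frac{\left(7 + k\right) \left(23 + I - 9 k\right)}{7}$)
$- 213 \left(N{\left(\frac{1}{-5} \right)} + r{\left(\left(-1 - 3\right)^{2},-4 \right)}\right) = - 213 \left(- \frac{21}{\frac{1}{-5}} - \left(-23 + \frac{9 \left(-1 - 3\right)^{4}}{7} + \frac{44 \left(-1 - 3\right)^{2}}{7}\right)\right) = - 213 \left(- \frac{21}{- \frac{1}{5}} - \left(-23 + \frac{704}{7} + \frac{2304}{7}\right)\right) = - 213 \left(\left(-21\right) \left(-5\right) - \left(\frac{479}{7} + \frac{64}{7} + \frac{2304}{7}\right)\right) = - 213 \left(105 - \frac{2847}{7}\right) = \left(-213\right) \left(- \frac{2112}{7}\right) = \frac{449856}{7}$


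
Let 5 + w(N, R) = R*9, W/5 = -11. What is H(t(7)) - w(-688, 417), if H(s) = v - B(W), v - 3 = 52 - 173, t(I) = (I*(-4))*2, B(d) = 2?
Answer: -3868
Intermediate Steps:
W = -55 (W = 5*(-11) = -55)
w(N, R) = -5 + 9*R (w(N, R) = -5 + R*9 = -5 + 9*R)
t(I) = -8*I (t(I) = -4*I*2 = -8*I)
v = -118 (v = 3 + (52 - 173) = 3 - 121 = -118)
H(s) = -120 (H(s) = -118 - 1*2 = -118 - 2 = -120)
H(t(7)) - w(-688, 417) = -120 - (-5 + 9*417) = -120 - (-5 + 3753) = -120 - 1*3748 = -120 - 3748 = -3868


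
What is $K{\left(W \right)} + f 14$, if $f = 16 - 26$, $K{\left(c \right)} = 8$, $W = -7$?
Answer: $-132$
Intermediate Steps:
$f = -10$ ($f = 16 - 26 = -10$)
$K{\left(W \right)} + f 14 = 8 - 140 = -132$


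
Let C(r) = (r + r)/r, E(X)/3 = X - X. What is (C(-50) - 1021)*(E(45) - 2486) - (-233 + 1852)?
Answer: 2531615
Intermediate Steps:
E(X) = 0 (E(X) = 3*(X - X) = 3*0 = 0)
C(r) = 2 (C(r) = (2*r)/r = 2)
(C(-50) - 1021)*(E(45) - 2486) - (-233 + 1852) = (2 - 1021)*(0 - 2486) - (-233 + 1852) = -1019*(-2486) - 1*1619 = 2533234 - 1619 = 2531615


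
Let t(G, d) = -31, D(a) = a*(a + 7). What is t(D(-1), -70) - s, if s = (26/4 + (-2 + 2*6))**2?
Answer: -1213/4 ≈ -303.25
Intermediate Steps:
D(a) = a*(7 + a)
s = 1089/4 (s = (26*(1/4) + (-2 + 12))**2 = (13/2 + 10)**2 = (33/2)**2 = 1089/4 ≈ 272.25)
t(D(-1), -70) - s = -31 - 1*1089/4 = -31 - 1089/4 = -1213/4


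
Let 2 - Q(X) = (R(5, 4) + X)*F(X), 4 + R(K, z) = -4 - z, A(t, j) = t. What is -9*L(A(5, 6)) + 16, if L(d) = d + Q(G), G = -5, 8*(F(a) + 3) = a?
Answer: 4061/8 ≈ 507.63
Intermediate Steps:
F(a) = -3 + a/8
R(K, z) = -8 - z (R(K, z) = -4 + (-4 - z) = -8 - z)
Q(X) = 2 - (-12 + X)*(-3 + X/8) (Q(X) = 2 - ((-8 - 1*4) + X)*(-3 + X/8) = 2 - ((-8 - 4) + X)*(-3 + X/8) = 2 - (-12 + X)*(-3 + X/8))
L(d) = -477/8 + d (L(d) = d + (-34 - 1/8*(-5)**2 + (9/2)*(-5)) = d + (-34 - 1/8*25 - 45/2) = d + (-34 - 25/8 - 45/2) = d - 477/8 = -477/8 + d)
-9*L(A(5, 6)) + 16 = -9*(-477/8 + 5) + 16 = -9*(-437/8) + 16 = 3933/8 + 16 = 4061/8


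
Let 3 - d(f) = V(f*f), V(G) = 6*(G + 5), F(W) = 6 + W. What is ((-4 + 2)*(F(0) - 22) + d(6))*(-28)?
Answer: 5908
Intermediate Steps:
V(G) = 30 + 6*G (V(G) = 6*(5 + G) = 30 + 6*G)
d(f) = -27 - 6*f² (d(f) = 3 - (30 + 6*(f*f)) = 3 - (30 + 6*f²) = 3 + (-30 - 6*f²) = -27 - 6*f²)
((-4 + 2)*(F(0) - 22) + d(6))*(-28) = ((-4 + 2)*((6 + 0) - 22) + (-27 - 6*6²))*(-28) = (-2*(6 - 22) + (-27 - 6*36))*(-28) = (-2*(-16) + (-27 - 216))*(-28) = (32 - 243)*(-28) = -211*(-28) = 5908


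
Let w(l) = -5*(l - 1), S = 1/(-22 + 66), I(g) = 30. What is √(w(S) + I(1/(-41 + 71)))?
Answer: √16885/22 ≈ 5.9065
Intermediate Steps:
S = 1/44 ≈ 0.022727
w(l) = 5 - 5*l (w(l) = -5*(-1 + l) = 5 - 5*l)
√(w(S) + I(1/(-41 + 71))) = √((5 - 5*1/44) + 30) = √((5 - 5/44) + 30) = √(215/44 + 30) = √(1535/44) = √16885/22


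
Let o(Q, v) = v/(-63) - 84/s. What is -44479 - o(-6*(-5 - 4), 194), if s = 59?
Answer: -165311705/3717 ≈ -44475.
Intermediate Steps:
o(Q, v) = -84/59 - v/63 (o(Q, v) = v/(-63) - 84/59 = v*(-1/63) - 84*1/59 = -v/63 - 84/59 = -84/59 - v/63)
-44479 - o(-6*(-5 - 4), 194) = -44479 - (-84/59 - 1/63*194) = -44479 - (-84/59 - 194/63) = -44479 - 1*(-16738/3717) = -44479 + 16738/3717 = -165311705/3717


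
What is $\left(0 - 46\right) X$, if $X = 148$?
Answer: $-6808$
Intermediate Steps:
$\left(0 - 46\right) X = \left(0 - 46\right) 148 = \left(-46\right) 148 = -6808$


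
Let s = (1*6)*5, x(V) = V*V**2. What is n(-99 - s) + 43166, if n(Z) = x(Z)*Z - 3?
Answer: 276966044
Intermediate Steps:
x(V) = V**3
s = 30 (s = 6*5 = 30)
n(Z) = -3 + Z**4 (n(Z) = Z**3*Z - 3 = Z**4 - 3 = -3 + Z**4)
n(-99 - s) + 43166 = (-3 + (-99 - 1*30)**4) + 43166 = (-3 + (-99 - 30)**4) + 43166 = (-3 + (-129)**4) + 43166 = (-3 + 276922881) + 43166 = 276922878 + 43166 = 276966044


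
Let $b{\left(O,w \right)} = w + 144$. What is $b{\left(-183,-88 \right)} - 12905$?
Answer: $-12849$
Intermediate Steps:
$b{\left(O,w \right)} = 144 + w$
$b{\left(-183,-88 \right)} - 12905 = \left(144 - 88\right) - 12905 = 56 - 12905 = -12849$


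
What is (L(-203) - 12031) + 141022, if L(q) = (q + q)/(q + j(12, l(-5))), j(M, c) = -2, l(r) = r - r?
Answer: 26443561/205 ≈ 1.2899e+5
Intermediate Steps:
l(r) = 0
L(q) = 2*q/(-2 + q) (L(q) = (q + q)/(q - 2) = (2*q)/(-2 + q) = 2*q/(-2 + q))
(L(-203) - 12031) + 141022 = (2*(-203)/(-2 - 203) - 12031) + 141022 = (2*(-203)/(-205) - 12031) + 141022 = (2*(-203)*(-1/205) - 12031) + 141022 = (406/205 - 12031) + 141022 = -2465949/205 + 141022 = 26443561/205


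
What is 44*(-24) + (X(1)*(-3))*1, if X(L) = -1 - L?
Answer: -1050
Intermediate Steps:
44*(-24) + (X(1)*(-3))*1 = 44*(-24) + ((-1 - 1*1)*(-3))*1 = -1056 + ((-1 - 1)*(-3))*1 = -1056 - 2*(-3)*1 = -1056 + 6*1 = -1056 + 6 = -1050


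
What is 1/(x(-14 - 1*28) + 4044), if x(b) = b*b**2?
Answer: -1/70044 ≈ -1.4277e-5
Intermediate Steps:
x(b) = b**3
1/(x(-14 - 1*28) + 4044) = 1/((-14 - 1*28)**3 + 4044) = 1/((-14 - 28)**3 + 4044) = 1/((-42)**3 + 4044) = 1/(-74088 + 4044) = 1/(-70044) = -1/70044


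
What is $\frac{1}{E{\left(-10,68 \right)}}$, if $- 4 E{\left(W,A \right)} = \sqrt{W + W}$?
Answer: $\frac{2 i \sqrt{5}}{5} \approx 0.89443 i$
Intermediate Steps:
$E{\left(W,A \right)} = - \frac{\sqrt{2} \sqrt{W}}{4}$ ($E{\left(W,A \right)} = - \frac{\sqrt{W + W}}{4} = - \frac{\sqrt{2 W}}{4} = - \frac{\sqrt{2} \sqrt{W}}{4}$)
$\frac{1}{E{\left(-10,68 \right)}} = \frac{1}{\left(- \frac{1}{4}\right) \sqrt{2} \sqrt{-10}} = \frac{1}{\left(- \frac{1}{4}\right) \sqrt{2} i \sqrt{10}} = \frac{1}{\left(- \frac{1}{2}\right) i \sqrt{5}} = \frac{2 i \sqrt{5}}{5}$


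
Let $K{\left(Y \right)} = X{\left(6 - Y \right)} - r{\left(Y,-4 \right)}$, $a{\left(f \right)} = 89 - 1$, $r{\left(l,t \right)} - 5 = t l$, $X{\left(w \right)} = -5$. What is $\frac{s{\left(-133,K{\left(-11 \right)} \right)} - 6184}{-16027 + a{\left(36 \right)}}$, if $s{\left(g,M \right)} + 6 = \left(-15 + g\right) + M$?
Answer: $\frac{6392}{15939} \approx 0.40103$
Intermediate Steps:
$r{\left(l,t \right)} = 5 + l t$ ($r{\left(l,t \right)} = 5 + t l = 5 + l t$)
$a{\left(f \right)} = 88$
$K{\left(Y \right)} = -10 + 4 Y$ ($K{\left(Y \right)} = -5 - \left(5 + Y \left(-4\right)\right) = -5 - \left(5 - 4 Y\right) = -5 + \left(-5 + 4 Y\right) = -10 + 4 Y$)
$s{\left(g,M \right)} = -21 + M + g$ ($s{\left(g,M \right)} = -6 + \left(\left(-15 + g\right) + M\right) = -6 + \left(-15 + M + g\right) = -21 + M + g$)
$\frac{s{\left(-133,K{\left(-11 \right)} \right)} - 6184}{-16027 + a{\left(36 \right)}} = \frac{\left(-21 + \left(-10 + 4 \left(-11\right)\right) - 133\right) - 6184}{-16027 + 88} = \frac{\left(-21 - 54 - 133\right) - 6184}{-15939} = \left(\left(-21 - 54 - 133\right) - 6184\right) \left(- \frac{1}{15939}\right) = \left(-208 - 6184\right) \left(- \frac{1}{15939}\right) = \left(-6392\right) \left(- \frac{1}{15939}\right) = \frac{6392}{15939}$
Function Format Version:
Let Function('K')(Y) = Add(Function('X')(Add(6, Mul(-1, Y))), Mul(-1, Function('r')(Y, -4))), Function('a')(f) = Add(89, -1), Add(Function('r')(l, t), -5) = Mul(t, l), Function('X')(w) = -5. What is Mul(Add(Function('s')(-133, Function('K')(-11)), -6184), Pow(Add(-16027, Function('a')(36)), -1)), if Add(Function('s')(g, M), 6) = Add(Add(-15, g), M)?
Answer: Rational(6392, 15939) ≈ 0.40103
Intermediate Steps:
Function('r')(l, t) = Add(5, Mul(l, t)) (Function('r')(l, t) = Add(5, Mul(t, l)) = Add(5, Mul(l, t)))
Function('a')(f) = 88
Function('K')(Y) = Add(-10, Mul(4, Y)) (Function('K')(Y) = Add(-5, Mul(-1, Add(5, Mul(Y, -4)))) = Add(-5, Mul(-1, Add(5, Mul(-4, Y)))) = Add(-5, Add(-5, Mul(4, Y))) = Add(-10, Mul(4, Y)))
Function('s')(g, M) = Add(-21, M, g) (Function('s')(g, M) = Add(-6, Add(Add(-15, g), M)) = Add(-6, Add(-15, M, g)) = Add(-21, M, g))
Mul(Add(Function('s')(-133, Function('K')(-11)), -6184), Pow(Add(-16027, Function('a')(36)), -1)) = Mul(Add(Add(-21, Add(-10, Mul(4, -11)), -133), -6184), Pow(Add(-16027, 88), -1)) = Mul(Add(Add(-21, Add(-10, -44), -133), -6184), Pow(-15939, -1)) = Mul(Add(Add(-21, -54, -133), -6184), Rational(-1, 15939)) = Mul(Add(-208, -6184), Rational(-1, 15939)) = Mul(-6392, Rational(-1, 15939)) = Rational(6392, 15939)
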